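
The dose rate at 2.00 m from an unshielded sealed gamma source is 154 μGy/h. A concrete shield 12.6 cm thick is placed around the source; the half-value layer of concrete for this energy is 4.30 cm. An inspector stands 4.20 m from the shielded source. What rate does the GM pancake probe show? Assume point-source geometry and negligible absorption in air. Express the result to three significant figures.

4.58 μGy/h

Distance alone: 154 × (2.00/4.20)² = 154 × 0.2268 = 34.93 μGy/h.
Shield: 12.6/4.30 = 2.930 half-value layers → attenuation 2^(−2.930) = 0.1312.
Combined: 34.93 × 0.1312 = 4.583 μGy/h.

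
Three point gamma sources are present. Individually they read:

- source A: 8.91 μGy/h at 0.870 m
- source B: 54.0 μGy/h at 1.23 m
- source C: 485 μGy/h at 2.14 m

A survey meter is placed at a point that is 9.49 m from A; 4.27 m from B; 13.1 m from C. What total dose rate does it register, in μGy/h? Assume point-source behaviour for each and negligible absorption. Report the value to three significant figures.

Each source contributes Iᵢ·(dᵢ/rᵢ)²; contributions add.
A: 8.91 × (0.870/9.49)² = 0.07488 μGy/h
B: 54.0 × (1.23/4.27)² = 4.481 μGy/h
C: 485 × (2.14/13.1)² = 12.94 μGy/h
Total = 0.07488 + 4.481 + 12.94 = 17.50 μGy/h.

17.5 μGy/h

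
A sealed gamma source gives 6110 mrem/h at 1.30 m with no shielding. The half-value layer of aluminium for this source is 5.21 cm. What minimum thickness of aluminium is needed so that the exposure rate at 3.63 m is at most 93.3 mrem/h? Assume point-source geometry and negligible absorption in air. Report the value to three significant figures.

16.0 cm

At 3.63 m, distance alone gives 6110 × (1.30/3.63)² = 6110 × 0.1283 = 783.9 mrem/h.
Further attenuation needed: 783.9/93.3 = 8.402.
n = log₂(8.402) = 3.071 half-value layers.
Thickness = 3.071 × 5.21 cm = 16.00 cm.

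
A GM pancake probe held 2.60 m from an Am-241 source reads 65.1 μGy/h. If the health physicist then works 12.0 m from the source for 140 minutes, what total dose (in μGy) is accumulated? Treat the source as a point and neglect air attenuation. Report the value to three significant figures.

7.13 μGy

By the inverse-square law, rate at 12.0 m:
65.1 × (2.60/12.0)² = 65.1 × 0.04694 = 3.056 μGy/h.
Dose = rate × time = 3.056 μGy/h × 2.333 h = 7.130 μGy.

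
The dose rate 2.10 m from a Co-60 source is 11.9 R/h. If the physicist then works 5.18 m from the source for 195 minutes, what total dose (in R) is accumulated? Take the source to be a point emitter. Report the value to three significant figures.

6.36 R

By the inverse-square law, rate at 5.18 m:
(2.10/5.18)² = 0.1644, so 11.9 × 0.1644 = 1.956 R/h.
Dose = rate × time = 1.956 R/h × 3.250 h = 6.357 R.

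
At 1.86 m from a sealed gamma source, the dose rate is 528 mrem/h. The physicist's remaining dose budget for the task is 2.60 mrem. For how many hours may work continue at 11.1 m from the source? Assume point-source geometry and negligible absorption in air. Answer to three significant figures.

0.175 h

Applying the 1/r² law, rate at 11.1 m:
(1.86/11.1)² = 0.02808, so 528 × 0.02808 = 14.83 mrem/h.
Stay time = 2.60 mrem ÷ 14.83 mrem/h = 0.1753 h.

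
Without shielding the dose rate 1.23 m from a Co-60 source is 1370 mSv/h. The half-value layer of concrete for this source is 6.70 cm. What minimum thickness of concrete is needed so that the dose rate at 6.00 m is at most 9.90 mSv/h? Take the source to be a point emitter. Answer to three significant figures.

At 6.00 m, distance alone gives 1370 × (1.23/6.00)² = 1370 × 0.04202 = 57.57 mSv/h.
Further attenuation needed: 57.57/9.90 = 5.815.
n = log₂(5.815) = 2.540 half-value layers.
Thickness = 2.540 × 6.70 cm = 17.02 cm.

17.0 cm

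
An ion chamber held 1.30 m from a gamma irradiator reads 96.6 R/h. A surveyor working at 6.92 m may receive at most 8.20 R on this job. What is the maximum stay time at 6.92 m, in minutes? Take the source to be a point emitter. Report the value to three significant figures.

Since intensity falls as 1/r², rate at 6.92 m:
(1.30/6.92)² = 0.03529, so 96.6 × 0.03529 = 3.409 R/h.
Stay time = 8.20 R ÷ 3.409 R/h = 2.405 h = 144.3 min.

144 min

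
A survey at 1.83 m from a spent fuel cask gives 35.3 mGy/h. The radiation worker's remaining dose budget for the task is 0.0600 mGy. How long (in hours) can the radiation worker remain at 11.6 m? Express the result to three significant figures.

Using I₁d₁² = I₂d₂², rate at 11.6 m:
(1.83/11.6)² = 0.02489, so 35.3 × 0.02489 = 0.8786 mGy/h.
Stay time = 0.0600 mGy ÷ 0.8786 mGy/h = 0.06829 h.

0.0683 h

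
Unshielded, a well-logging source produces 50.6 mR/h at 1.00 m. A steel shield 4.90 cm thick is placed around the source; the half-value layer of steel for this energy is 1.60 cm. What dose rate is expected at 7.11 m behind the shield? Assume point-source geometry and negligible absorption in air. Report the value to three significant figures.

0.120 mR/h

Distance alone: 50.6 × (1.00/7.11)² = 50.6 × 0.01978 = 1.001 mR/h.
Shield: 4.90/1.60 = 3.062 half-value layers → attenuation 2^(−3.062) = 0.1197.
Combined: 1.001 × 0.1197 = 0.1198 mR/h.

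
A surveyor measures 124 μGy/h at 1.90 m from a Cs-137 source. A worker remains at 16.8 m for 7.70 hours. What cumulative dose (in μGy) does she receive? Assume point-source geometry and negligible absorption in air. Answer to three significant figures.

Applying the 1/r² law, rate at 16.8 m:
(1.90/16.8)² = 0.01279, so 124 × 0.01279 = 1.586 μGy/h.
Dose = rate × time = 1.586 μGy/h × 7.700 h = 12.21 μGy.

12.2 μGy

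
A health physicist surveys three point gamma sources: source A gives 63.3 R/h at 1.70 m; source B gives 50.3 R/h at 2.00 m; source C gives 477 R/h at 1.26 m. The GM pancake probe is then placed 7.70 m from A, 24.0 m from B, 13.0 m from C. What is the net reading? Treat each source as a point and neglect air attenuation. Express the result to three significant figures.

7.92 R/h

Each source contributes Iᵢ·(dᵢ/rᵢ)²; contributions add.
A: 63.3 × (1.70/7.70)² = 3.085 R/h
B: 50.3 × (2.00/24.0)² = 0.3493 R/h
C: 477 × (1.26/13.0)² = 4.481 R/h
Total = 3.085 + 0.3493 + 4.481 = 7.915 R/h.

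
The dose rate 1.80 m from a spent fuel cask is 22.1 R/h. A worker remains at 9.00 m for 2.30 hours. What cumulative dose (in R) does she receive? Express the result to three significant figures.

2.03 R

Intensity scales as (d₁/d₂)², so rate at 9.00 m:
(1.80/9.00)² = 0.04000, so 22.1 × 0.04000 = 0.8840 R/h.
Dose = rate × time = 0.8840 R/h × 2.300 h = 2.033 R.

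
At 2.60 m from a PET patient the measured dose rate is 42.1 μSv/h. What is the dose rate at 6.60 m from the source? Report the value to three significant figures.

6.53 μSv/h

Since intensity falls as 1/r², scaling from 2.60 m to 6.60 m:
42.1 × (2.60/6.60)² = 42.1 × 0.1552 = 6.534 μSv/h.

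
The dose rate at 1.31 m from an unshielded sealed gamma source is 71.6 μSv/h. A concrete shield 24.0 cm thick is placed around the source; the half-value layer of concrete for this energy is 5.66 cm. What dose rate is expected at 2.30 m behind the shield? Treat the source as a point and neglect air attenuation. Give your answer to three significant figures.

1.23 μSv/h

Distance alone: 71.6 × (1.31/2.30)² = 71.6 × 0.3244 = 23.23 μSv/h.
Shield: 24.0/5.66 = 4.240 half-value layers → attenuation 2^(−4.240) = 0.05292.
Combined: 23.23 × 0.05292 = 1.229 μSv/h.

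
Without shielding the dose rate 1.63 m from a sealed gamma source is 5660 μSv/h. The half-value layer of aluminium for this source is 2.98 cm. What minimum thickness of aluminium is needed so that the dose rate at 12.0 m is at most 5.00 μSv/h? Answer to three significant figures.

At 12.0 m, distance alone gives (1.63/12.0)² = 0.01845, so 5660 × 0.01845 = 104.4 μSv/h.
Further attenuation needed: 104.4/5.00 = 20.88.
n = log₂(20.88) = 4.384 half-value layers.
Thickness = 4.384 × 2.98 cm = 13.06 cm.

13.1 cm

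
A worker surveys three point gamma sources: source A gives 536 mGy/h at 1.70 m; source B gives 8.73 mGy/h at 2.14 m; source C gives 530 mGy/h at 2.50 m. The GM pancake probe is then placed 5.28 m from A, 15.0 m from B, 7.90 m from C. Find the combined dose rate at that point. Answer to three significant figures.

109 mGy/h

Each source contributes Iᵢ·(dᵢ/rᵢ)²; contributions add.
A: 536 × (1.70/5.28)² = 55.56 mGy/h
B: 8.73 × (2.14/15.0)² = 0.1777 mGy/h
C: 530 × (2.50/7.90)² = 53.08 mGy/h
Total = 55.56 + 0.1777 + 53.08 = 108.8 mGy/h.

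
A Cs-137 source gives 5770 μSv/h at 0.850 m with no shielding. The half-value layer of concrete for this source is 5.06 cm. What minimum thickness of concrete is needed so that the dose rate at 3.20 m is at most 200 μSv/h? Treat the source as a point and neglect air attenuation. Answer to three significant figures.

At 3.20 m, distance alone gives (0.850/3.20)² = 0.07056, so 5770 × 0.07056 = 407.1 μSv/h.
Further attenuation needed: 407.1/200 = 2.036.
n = log₂(2.036) = 1.026 half-value layers.
Thickness = 1.026 × 5.06 cm = 5.192 cm.

5.19 cm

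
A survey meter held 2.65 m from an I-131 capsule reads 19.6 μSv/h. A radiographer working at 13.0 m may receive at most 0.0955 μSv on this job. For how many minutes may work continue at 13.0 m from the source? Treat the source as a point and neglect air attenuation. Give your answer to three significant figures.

7.04 min

Since intensity falls as 1/r², rate at 13.0 m:
19.6 × (2.65/13.0)² = 19.6 × 0.04155 = 0.8144 μSv/h.
Stay time = 0.0955 μSv ÷ 0.8144 μSv/h = 0.1173 h = 7.038 min.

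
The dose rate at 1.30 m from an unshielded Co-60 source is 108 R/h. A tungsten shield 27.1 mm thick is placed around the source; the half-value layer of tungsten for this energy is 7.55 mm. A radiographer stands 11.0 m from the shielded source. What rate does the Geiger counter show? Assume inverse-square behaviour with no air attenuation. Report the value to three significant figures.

Distance alone: 108 × (1.30/11.0)² = 108 × 0.01397 = 1.509 R/h.
Shield: 27.1/7.55 = 3.589 half-value layers → attenuation 2^(−3.589) = 0.08310.
Combined: 1.509 × 0.08310 = 0.1254 R/h.

0.125 R/h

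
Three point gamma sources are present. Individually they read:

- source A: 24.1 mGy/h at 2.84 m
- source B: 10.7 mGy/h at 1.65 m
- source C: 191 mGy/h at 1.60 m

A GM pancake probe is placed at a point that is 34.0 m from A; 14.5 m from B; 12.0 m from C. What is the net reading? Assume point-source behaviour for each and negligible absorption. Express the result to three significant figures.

Each source contributes Iᵢ·(dᵢ/rᵢ)²; contributions add.
A: 24.1 × (2.84/34.0)² = 0.1681 mGy/h
B: 10.7 × (1.65/14.5)² = 0.1386 mGy/h
C: 191 × (1.60/12.0)² = 3.396 mGy/h
Total = 0.1681 + 0.1386 + 3.396 = 3.703 mGy/h.

3.70 mGy/h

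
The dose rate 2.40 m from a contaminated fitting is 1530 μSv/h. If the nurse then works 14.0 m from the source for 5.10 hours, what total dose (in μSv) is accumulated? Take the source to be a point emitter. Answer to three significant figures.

229 μSv

Using I₁d₁² = I₂d₂², rate at 14.0 m:
(2.40/14.0)² = 0.02939, so 1530 × 0.02939 = 44.97 μSv/h.
Dose = rate × time = 44.97 μSv/h × 5.100 h = 229.3 μSv.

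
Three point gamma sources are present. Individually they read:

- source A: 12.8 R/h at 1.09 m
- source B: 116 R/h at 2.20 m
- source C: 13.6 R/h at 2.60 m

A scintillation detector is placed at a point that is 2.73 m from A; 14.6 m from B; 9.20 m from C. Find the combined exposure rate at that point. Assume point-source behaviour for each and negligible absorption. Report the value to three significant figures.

Each source contributes Iᵢ·(dᵢ/rᵢ)²; contributions add.
A: 12.8 × (1.09/2.73)² = 2.041 R/h
B: 116 × (2.20/14.6)² = 2.634 R/h
C: 13.6 × (2.60/9.20)² = 1.086 R/h
Total = 2.041 + 2.634 + 1.086 = 5.761 R/h.

5.76 R/h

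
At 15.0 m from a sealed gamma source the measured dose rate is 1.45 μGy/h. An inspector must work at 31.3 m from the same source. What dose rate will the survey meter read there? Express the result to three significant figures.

0.333 μGy/h

Applying the 1/r² law, scaling from 15.0 m to 31.3 m:
(15.0/31.3)² = 0.2297, so 1.45 × 0.2297 = 0.3331 μGy/h.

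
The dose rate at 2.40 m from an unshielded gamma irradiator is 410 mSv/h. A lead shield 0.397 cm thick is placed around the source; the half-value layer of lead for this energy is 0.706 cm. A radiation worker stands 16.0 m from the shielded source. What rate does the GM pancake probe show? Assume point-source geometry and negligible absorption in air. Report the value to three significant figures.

Distance alone: (2.40/16.0)² = 0.02250, so 410 × 0.02250 = 9.225 mSv/h.
Shield: 0.397/0.706 = 0.5623 half-value layers → attenuation 2^(−0.5623) = 0.6772.
Combined: 9.225 × 0.6772 = 6.247 mSv/h.

6.25 mSv/h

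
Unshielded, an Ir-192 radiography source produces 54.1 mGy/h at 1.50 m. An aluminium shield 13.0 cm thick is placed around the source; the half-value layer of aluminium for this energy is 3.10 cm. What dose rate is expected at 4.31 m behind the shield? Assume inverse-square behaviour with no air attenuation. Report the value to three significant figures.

Distance alone: 54.1 × (1.50/4.31)² = 54.1 × 0.1211 = 6.552 mGy/h.
Shield: 13.0/3.10 = 4.194 half-value layers → attenuation 2^(−4.194) = 0.05464.
Combined: 6.552 × 0.05464 = 0.3580 mGy/h.

0.358 mGy/h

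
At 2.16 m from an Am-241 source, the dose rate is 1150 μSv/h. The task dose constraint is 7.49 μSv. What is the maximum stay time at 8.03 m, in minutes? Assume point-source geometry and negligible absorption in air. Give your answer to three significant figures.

By the inverse-square law, rate at 8.03 m:
(2.16/8.03)² = 0.07236, so 1150 × 0.07236 = 83.21 μSv/h.
Stay time = 7.49 μSv ÷ 83.21 μSv/h = 0.09001 h = 5.401 min.

5.40 min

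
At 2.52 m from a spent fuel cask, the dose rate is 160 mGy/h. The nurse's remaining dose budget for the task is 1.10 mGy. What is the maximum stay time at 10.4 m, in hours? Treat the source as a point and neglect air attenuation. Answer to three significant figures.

0.117 h

Applying the 1/r² law, rate at 10.4 m:
160 × (2.52/10.4)² = 160 × 0.05871 = 9.394 mGy/h.
Stay time = 1.10 mGy ÷ 9.394 mGy/h = 0.1171 h.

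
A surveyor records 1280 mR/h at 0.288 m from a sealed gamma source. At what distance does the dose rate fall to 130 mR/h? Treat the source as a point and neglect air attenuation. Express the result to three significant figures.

Intensity scales as (d₁/d₂)², so d₂ = d₁·√(I₁/I₂).
I₁/I₂ = 1280/130 = 9.846, so d₂ = 0.288 × √9.846 = 0.9037 m.

0.904 m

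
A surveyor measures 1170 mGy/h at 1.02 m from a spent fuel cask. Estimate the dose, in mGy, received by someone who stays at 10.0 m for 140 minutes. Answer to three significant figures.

Intensity scales as (d₁/d₂)², so rate at 10.0 m:
(1.02/10.0)² = 0.01040, so 1170 × 0.01040 = 12.17 mGy/h.
Dose = rate × time = 12.17 mGy/h × 2.333 h = 28.39 mGy.

28.4 mGy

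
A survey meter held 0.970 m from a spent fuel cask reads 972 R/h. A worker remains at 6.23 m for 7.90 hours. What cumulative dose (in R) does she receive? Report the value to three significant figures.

186 R

Using I₁d₁² = I₂d₂², rate at 6.23 m:
(0.970/6.23)² = 0.02424, so 972 × 0.02424 = 23.56 R/h.
Dose = rate × time = 23.56 R/h × 7.900 h = 186.1 R.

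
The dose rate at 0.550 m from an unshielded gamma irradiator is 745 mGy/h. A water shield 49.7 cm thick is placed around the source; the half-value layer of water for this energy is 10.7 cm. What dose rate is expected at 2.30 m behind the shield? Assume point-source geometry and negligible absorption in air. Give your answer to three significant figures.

1.70 mGy/h

Distance alone: (0.550/2.30)² = 0.05718, so 745 × 0.05718 = 42.60 mGy/h.
Shield: 49.7/10.7 = 4.645 half-value layers → attenuation 2^(−4.645) = 0.03997.
Combined: 42.60 × 0.03997 = 1.703 mGy/h.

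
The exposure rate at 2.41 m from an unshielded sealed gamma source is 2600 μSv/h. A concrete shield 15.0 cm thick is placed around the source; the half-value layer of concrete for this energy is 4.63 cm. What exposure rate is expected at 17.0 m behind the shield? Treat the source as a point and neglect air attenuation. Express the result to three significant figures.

5.53 μSv/h

Distance alone: 2600 × (2.41/17.0)² = 2600 × 0.02010 = 52.26 μSv/h.
Shield: 15.0/4.63 = 3.240 half-value layers → attenuation 2^(−3.240) = 0.1058.
Combined: 52.26 × 0.1058 = 5.529 μSv/h.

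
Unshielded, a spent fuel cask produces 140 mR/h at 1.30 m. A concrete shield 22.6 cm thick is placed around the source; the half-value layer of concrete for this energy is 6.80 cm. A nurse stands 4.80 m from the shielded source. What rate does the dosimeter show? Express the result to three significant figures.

1.03 mR/h

Distance alone: 140 × (1.30/4.80)² = 140 × 0.07335 = 10.27 mR/h.
Shield: 22.6/6.80 = 3.324 half-value layers → attenuation 2^(−3.324) = 0.09986.
Combined: 10.27 × 0.09986 = 1.026 mR/h.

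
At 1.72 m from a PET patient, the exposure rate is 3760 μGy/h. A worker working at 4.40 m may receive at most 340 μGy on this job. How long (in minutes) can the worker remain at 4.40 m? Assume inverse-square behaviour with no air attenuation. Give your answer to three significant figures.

35.5 min

By the inverse-square law, rate at 4.40 m:
(1.72/4.40)² = 0.1528, so 3760 × 0.1528 = 574.5 μGy/h.
Stay time = 340 μGy ÷ 574.5 μGy/h = 0.5918 h = 35.51 min.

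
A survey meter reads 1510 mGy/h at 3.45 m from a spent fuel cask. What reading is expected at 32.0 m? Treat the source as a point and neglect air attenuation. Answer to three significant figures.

17.6 mGy/h

Since intensity falls as 1/r², the rate at 32.0 m is
1510 × (3.45/32.0)² = 1510 × 0.01162 = 17.55 mGy/h.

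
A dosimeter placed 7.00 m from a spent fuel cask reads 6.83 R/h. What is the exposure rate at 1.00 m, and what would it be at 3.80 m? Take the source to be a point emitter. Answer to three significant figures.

Since intensity falls as 1/r²,
At 1.00 m: 6.83 × (7.00/1.00)² = 6.83 × 49.00 = 334.7 R/h
At 3.80 m: 334.7 × (1.00/3.80)² = 334.7 × 0.06925 = 23.18 R/h.

335 R/h; 23.2 R/h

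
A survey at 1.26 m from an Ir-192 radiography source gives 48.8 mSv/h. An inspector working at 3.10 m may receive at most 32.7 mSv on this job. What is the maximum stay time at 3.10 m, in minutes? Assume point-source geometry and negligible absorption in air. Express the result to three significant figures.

243 min

By the inverse-square law, rate at 3.10 m:
48.8 × (1.26/3.10)² = 48.8 × 0.1652 = 8.062 mSv/h.
Stay time = 32.7 mSv ÷ 8.062 mSv/h = 4.056 h = 243.4 min.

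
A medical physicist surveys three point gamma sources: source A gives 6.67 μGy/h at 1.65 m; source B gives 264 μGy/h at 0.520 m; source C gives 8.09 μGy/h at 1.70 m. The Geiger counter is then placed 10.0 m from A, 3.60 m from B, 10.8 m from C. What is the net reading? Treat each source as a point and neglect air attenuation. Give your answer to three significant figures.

5.89 μGy/h

By superposition, sum each source's inverse-square contribution:
A: 6.67 × (1.65/10.0)² = 0.1816 μGy/h
B: 264 × (0.520/3.60)² = 5.508 μGy/h
C: 8.09 × (1.70/10.8)² = 0.2004 μGy/h
Total = 0.1816 + 5.508 + 0.2004 = 5.890 μGy/h.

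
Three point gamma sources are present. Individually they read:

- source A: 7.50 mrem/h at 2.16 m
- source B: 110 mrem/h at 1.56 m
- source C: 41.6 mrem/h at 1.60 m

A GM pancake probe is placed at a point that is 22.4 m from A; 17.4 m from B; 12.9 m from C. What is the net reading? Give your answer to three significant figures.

Each source contributes Iᵢ·(dᵢ/rᵢ)²; contributions add.
A: 7.50 × (2.16/22.4)² = 0.06974 mrem/h
B: 110 × (1.56/17.4)² = 0.8842 mrem/h
C: 41.6 × (1.60/12.9)² = 0.6400 mrem/h
Total = 0.06974 + 0.8842 + 0.6400 = 1.594 mrem/h.

1.59 mrem/h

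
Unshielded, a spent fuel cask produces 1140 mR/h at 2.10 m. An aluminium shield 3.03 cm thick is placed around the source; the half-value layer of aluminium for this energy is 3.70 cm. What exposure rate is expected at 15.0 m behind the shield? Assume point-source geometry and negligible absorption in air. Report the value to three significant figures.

12.7 mR/h

Distance alone: (2.10/15.0)² = 0.01960, so 1140 × 0.01960 = 22.34 mR/h.
Shield: 3.03/3.70 = 0.8189 half-value layers → attenuation 2^(−0.8189) = 0.5669.
Combined: 22.34 × 0.5669 = 12.66 mR/h.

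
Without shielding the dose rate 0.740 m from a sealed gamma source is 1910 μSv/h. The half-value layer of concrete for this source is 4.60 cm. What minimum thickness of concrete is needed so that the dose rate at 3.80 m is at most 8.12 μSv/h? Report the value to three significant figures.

14.5 cm

At 3.80 m, distance alone gives 1910 × (0.740/3.80)² = 1910 × 0.03792 = 72.43 μSv/h.
Further attenuation needed: 72.43/8.12 = 8.920.
n = log₂(8.920) = 3.157 half-value layers.
Thickness = 3.157 × 4.60 cm = 14.52 cm.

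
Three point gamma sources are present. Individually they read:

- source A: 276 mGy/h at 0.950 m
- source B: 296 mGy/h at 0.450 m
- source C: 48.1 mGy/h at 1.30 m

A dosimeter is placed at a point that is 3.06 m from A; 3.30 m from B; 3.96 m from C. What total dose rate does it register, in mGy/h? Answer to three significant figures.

37.3 mGy/h

Each source contributes Iᵢ·(dᵢ/rᵢ)²; contributions add.
A: 276 × (0.950/3.06)² = 26.60 mGy/h
B: 296 × (0.450/3.30)² = 5.504 mGy/h
C: 48.1 × (1.30/3.96)² = 5.184 mGy/h
Total = 26.60 + 5.504 + 5.184 = 37.29 mGy/h.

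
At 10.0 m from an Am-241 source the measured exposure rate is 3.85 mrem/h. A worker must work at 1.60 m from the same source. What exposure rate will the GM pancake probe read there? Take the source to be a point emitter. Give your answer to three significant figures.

Intensity scales as (d₁/d₂)², so scaling from 10.0 m to 1.60 m:
(10.0/1.60)² = 39.06, so 3.85 × 39.06 = 150.4 mrem/h.

150 mrem/h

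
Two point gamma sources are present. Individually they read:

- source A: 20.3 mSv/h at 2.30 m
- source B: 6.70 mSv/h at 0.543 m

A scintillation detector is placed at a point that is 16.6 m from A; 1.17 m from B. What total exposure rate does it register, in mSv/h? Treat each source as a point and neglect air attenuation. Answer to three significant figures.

By superposition, sum each source's inverse-square contribution:
A: 20.3 × (2.30/16.6)² = 0.3897 mSv/h
B: 6.70 × (0.543/1.17)² = 1.443 mSv/h
Total = 0.3897 + 1.443 = 1.833 mSv/h.

1.83 mSv/h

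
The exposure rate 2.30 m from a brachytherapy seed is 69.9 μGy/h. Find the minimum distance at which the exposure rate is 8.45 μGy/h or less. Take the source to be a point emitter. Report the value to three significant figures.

6.62 m

Intensity scales as (d₁/d₂)², so d₂ = d₁·√(I₁/I₂).
I₁/I₂ = 69.9/8.45 = 8.272, so d₂ = 2.30 × √8.272 = 6.615 m.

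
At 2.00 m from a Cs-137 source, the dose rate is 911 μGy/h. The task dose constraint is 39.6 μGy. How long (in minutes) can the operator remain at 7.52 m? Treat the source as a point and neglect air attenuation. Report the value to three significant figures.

Intensity scales as (d₁/d₂)², so rate at 7.52 m:
(2.00/7.52)² = 0.07073, so 911 × 0.07073 = 64.44 μGy/h.
Stay time = 39.6 μGy ÷ 64.44 μGy/h = 0.6145 h = 36.87 min.

36.9 min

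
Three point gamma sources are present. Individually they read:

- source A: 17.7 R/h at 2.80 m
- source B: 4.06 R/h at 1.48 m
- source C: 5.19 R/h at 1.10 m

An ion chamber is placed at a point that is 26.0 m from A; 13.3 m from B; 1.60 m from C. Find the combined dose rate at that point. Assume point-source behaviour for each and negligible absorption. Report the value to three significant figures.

Each source contributes Iᵢ·(dᵢ/rᵢ)²; contributions add.
A: 17.7 × (2.80/26.0)² = 0.2053 R/h
B: 4.06 × (1.48/13.3)² = 0.05027 R/h
C: 5.19 × (1.10/1.60)² = 2.453 R/h
Total = 0.2053 + 0.05027 + 2.453 = 2.709 R/h.

2.71 R/h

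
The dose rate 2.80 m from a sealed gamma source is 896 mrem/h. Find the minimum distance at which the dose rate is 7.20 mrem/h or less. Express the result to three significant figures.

Intensity scales as (d₁/d₂)², so d₂ = d₁·√(I₁/I₂).
I₁/I₂ = 896/7.20 = 124.4, so d₂ = 2.80 × √124.4 = 31.23 m.

31.2 m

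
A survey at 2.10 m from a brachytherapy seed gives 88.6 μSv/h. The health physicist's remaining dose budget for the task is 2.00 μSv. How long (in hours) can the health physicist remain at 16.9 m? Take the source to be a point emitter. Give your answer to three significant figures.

By the inverse-square law, rate at 16.9 m:
88.6 × (2.10/16.9)² = 88.6 × 0.01544 = 1.368 μSv/h.
Stay time = 2.00 μSv ÷ 1.368 μSv/h = 1.462 h.

1.46 h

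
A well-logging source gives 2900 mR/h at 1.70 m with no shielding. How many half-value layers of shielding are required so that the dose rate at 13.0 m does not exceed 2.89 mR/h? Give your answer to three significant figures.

4.10 half-value layers

At 13.0 m, distance alone gives (1.70/13.0)² = 0.01710, so 2900 × 0.01710 = 49.59 mR/h.
Further attenuation needed: 49.59/2.89 = 17.16.
n = log₂(17.16) = 4.101 half-value layers.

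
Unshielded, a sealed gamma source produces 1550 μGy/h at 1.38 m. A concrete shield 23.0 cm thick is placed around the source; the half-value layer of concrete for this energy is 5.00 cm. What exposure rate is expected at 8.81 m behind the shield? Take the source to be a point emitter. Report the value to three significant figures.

1.57 μGy/h

Distance alone: (1.38/8.81)² = 0.02454, so 1550 × 0.02454 = 38.04 μGy/h.
Shield: 23.0/5.00 = 4.600 half-value layers → attenuation 2^(−4.600) = 0.04123.
Combined: 38.04 × 0.04123 = 1.568 μGy/h.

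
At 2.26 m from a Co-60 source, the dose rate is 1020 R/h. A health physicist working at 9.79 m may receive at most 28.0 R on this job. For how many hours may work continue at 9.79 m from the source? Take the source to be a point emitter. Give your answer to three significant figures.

0.515 h

Since intensity falls as 1/r², rate at 9.79 m:
(2.26/9.79)² = 0.05329, so 1020 × 0.05329 = 54.36 R/h.
Stay time = 28.0 R ÷ 54.36 R/h = 0.5151 h.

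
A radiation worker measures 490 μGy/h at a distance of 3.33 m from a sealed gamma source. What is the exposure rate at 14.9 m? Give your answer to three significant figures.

24.5 μGy/h

Applying the 1/r² law, the rate at 14.9 m is
(3.33/14.9)² = 0.04995, so 490 × 0.04995 = 24.48 μGy/h.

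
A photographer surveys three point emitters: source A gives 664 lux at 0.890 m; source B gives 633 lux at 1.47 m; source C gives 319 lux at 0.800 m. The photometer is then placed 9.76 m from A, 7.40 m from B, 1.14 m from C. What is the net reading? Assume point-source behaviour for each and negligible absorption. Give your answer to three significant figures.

188 lux

By superposition, sum each source's inverse-square contribution:
A: 664 × (0.890/9.76)² = 5.521 lux
B: 633 × (1.47/7.40)² = 24.98 lux
C: 319 × (0.800/1.14)² = 157.1 lux
Total = 5.521 + 24.98 + 157.1 = 187.6 lux.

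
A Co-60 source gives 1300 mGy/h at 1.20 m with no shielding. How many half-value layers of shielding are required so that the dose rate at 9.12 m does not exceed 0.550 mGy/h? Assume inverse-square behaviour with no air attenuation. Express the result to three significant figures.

5.35 half-value layers

At 9.12 m, distance alone gives 1300 × (1.20/9.12)² = 1300 × 0.01731 = 22.50 mGy/h.
Further attenuation needed: 22.50/0.550 = 40.91.
n = log₂(40.91) = 5.354 half-value layers.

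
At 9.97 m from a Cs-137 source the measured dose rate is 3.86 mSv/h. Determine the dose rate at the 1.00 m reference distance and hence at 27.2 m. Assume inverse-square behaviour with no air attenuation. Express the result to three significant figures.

384 mSv/h; 0.519 mSv/h

By the inverse-square law,
At 1.00 m: (9.97/1.00)² = 99.40, so 3.86 × 99.40 = 383.7 mSv/h
At 27.2 m: (1.00/27.2)² = 0.001352, so 383.7 × 0.001352 = 0.5188 mSv/h.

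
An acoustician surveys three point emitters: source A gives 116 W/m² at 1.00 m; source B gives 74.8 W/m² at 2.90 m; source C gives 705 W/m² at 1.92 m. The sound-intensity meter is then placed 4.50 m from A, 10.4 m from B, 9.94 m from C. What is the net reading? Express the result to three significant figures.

37.8 W/m²

Each source contributes Iᵢ·(dᵢ/rᵢ)²; contributions add.
A: 116 × (1.00/4.50)² = 5.728 W/m²
B: 74.8 × (2.90/10.4)² = 5.816 W/m²
C: 705 × (1.92/9.94)² = 26.30 W/m²
Total = 5.728 + 5.816 + 26.30 = 37.84 W/m².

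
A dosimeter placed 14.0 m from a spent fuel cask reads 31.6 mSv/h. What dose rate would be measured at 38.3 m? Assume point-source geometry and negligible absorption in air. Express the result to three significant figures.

4.22 mSv/h

Applying the 1/r² law, scaling from 14.0 m to 38.3 m:
(14.0/38.3)² = 0.1336, so 31.6 × 0.1336 = 4.222 mSv/h.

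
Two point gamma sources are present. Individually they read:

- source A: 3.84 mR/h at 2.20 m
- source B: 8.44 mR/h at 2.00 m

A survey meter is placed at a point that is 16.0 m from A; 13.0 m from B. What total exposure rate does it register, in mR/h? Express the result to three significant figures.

0.272 mR/h

By superposition, sum each source's inverse-square contribution:
A: 3.84 × (2.20/16.0)² = 0.07260 mR/h
B: 8.44 × (2.00/13.0)² = 0.1998 mR/h
Total = 0.07260 + 0.1998 = 0.2724 mR/h.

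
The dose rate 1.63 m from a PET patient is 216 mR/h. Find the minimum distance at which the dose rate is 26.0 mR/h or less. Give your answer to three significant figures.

By the inverse-square law, d₂ = d₁·√(I₁/I₂).
I₁/I₂ = 216/26.0 = 8.308, so d₂ = 1.63 × √8.308 = 4.698 m.

4.70 m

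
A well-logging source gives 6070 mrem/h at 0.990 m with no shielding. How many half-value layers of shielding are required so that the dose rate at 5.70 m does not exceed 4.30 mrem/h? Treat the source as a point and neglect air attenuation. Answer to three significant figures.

At 5.70 m, distance alone gives 6070 × (0.990/5.70)² = 6070 × 0.03017 = 183.1 mrem/h.
Further attenuation needed: 183.1/4.30 = 42.58.
n = log₂(42.58) = 5.412 half-value layers.

5.41 half-value layers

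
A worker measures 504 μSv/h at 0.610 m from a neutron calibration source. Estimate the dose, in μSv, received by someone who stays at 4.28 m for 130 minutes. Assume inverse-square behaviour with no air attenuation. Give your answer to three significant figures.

Using I₁d₁² = I₂d₂², rate at 4.28 m:
504 × (0.610/4.28)² = 504 × 0.02031 = 10.24 μSv/h.
Dose = rate × time = 10.24 μSv/h × 2.167 h = 22.19 μSv.

22.2 μSv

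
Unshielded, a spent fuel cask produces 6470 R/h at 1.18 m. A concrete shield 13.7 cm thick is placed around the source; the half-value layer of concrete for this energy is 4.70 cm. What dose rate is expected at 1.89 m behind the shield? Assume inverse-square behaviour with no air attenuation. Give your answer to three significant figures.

334 R/h

Distance alone: 6470 × (1.18/1.89)² = 6470 × 0.3898 = 2522 R/h.
Shield: 13.7/4.70 = 2.915 half-value layers → attenuation 2^(−2.915) = 0.1326.
Combined: 2522 × 0.1326 = 334.4 R/h.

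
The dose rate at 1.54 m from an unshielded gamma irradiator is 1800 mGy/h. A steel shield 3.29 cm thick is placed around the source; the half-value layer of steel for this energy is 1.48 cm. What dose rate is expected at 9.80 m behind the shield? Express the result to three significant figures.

Distance alone: (1.54/9.80)² = 0.02469, so 1800 × 0.02469 = 44.44 mGy/h.
Shield: 3.29/1.48 = 2.223 half-value layers → attenuation 2^(−2.223) = 0.2142.
Combined: 44.44 × 0.2142 = 9.519 mGy/h.

9.52 mGy/h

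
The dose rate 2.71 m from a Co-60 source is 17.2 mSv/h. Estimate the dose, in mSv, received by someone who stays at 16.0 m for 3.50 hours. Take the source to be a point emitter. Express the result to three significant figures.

Using I₁d₁² = I₂d₂², rate at 16.0 m:
(2.71/16.0)² = 0.02869, so 17.2 × 0.02869 = 0.4935 mSv/h.
Dose = rate × time = 0.4935 mSv/h × 3.500 h = 1.727 mSv.

1.73 mSv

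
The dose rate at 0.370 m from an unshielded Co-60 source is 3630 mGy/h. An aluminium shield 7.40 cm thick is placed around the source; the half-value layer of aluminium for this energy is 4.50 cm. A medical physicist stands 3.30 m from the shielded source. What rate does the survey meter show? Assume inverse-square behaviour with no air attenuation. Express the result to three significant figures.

14.6 mGy/h

Distance alone: 3630 × (0.370/3.30)² = 3630 × 0.01257 = 45.63 mGy/h.
Shield: 7.40/4.50 = 1.644 half-value layers → attenuation 2^(−1.644) = 0.3200.
Combined: 45.63 × 0.3200 = 14.60 mGy/h.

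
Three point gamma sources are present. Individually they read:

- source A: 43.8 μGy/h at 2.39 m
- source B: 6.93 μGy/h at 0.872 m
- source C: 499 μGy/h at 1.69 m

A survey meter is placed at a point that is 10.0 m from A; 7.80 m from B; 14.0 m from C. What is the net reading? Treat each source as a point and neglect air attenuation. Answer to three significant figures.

By superposition, sum each source's inverse-square contribution:
A: 43.8 × (2.39/10.0)² = 2.502 μGy/h
B: 6.93 × (0.872/7.80)² = 0.08661 μGy/h
C: 499 × (1.69/14.0)² = 7.271 μGy/h
Total = 2.502 + 0.08661 + 7.271 = 9.860 μGy/h.

9.86 μGy/h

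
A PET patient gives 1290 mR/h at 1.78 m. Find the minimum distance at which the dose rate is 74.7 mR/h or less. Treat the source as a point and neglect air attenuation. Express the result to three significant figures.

7.40 m

Applying the 1/r² law, d₂ = d₁·√(I₁/I₂).
I₁/I₂ = 1290/74.7 = 17.27, so d₂ = 1.78 × √17.27 = 7.397 m.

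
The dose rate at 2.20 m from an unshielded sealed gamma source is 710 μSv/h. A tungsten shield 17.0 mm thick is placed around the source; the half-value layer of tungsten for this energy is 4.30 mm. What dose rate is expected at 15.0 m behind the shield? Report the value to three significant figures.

Distance alone: 710 × (2.20/15.0)² = 710 × 0.02151 = 15.27 μSv/h.
Shield: 17.0/4.30 = 3.953 half-value layers → attenuation 2^(−3.953) = 0.06457.
Combined: 15.27 × 0.06457 = 0.9860 μSv/h.

0.986 μSv/h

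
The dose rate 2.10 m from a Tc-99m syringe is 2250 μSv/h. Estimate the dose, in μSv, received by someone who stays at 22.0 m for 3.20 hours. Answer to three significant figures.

65.6 μSv

Since intensity falls as 1/r², rate at 22.0 m:
2250 × (2.10/22.0)² = 2250 × 0.009112 = 20.50 μSv/h.
Dose = rate × time = 20.50 μSv/h × 3.200 h = 65.60 μSv.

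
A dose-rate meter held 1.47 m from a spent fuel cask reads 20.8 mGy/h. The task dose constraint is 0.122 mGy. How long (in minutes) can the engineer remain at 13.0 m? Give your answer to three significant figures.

Since intensity falls as 1/r², rate at 13.0 m:
(1.47/13.0)² = 0.01279, so 20.8 × 0.01279 = 0.2660 mGy/h.
Stay time = 0.122 mGy ÷ 0.2660 mGy/h = 0.4586 h = 27.52 min.

27.5 min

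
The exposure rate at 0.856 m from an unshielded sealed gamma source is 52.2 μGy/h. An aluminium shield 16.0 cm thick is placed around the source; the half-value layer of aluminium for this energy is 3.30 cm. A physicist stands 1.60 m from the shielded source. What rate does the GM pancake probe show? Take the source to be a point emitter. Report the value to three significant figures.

Distance alone: 52.2 × (0.856/1.60)² = 52.2 × 0.2862 = 14.94 μGy/h.
Shield: 16.0/3.30 = 4.848 half-value layers → attenuation 2^(−4.848) = 0.03472.
Combined: 14.94 × 0.03472 = 0.5187 μGy/h.

0.519 μGy/h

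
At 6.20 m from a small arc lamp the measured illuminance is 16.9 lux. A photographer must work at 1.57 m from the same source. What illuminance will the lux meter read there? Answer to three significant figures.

264 lux

By the inverse-square law, scaling from 6.20 m to 1.57 m:
16.9 × (6.20/1.57)² = 16.9 × 15.59 = 263.5 lux.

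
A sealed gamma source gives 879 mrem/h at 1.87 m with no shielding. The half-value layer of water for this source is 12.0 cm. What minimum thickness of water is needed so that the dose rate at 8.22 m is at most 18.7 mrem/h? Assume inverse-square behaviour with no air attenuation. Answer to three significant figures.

At 8.22 m, distance alone gives 879 × (1.87/8.22)² = 879 × 0.05175 = 45.49 mrem/h.
Further attenuation needed: 45.49/18.7 = 2.433.
n = log₂(2.433) = 1.283 half-value layers.
Thickness = 1.283 × 12.0 cm = 15.40 cm.

15.4 cm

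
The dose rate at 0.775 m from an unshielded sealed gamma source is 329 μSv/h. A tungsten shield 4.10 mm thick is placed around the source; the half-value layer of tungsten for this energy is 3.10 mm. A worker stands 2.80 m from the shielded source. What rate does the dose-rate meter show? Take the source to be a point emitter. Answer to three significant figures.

Distance alone: 329 × (0.775/2.80)² = 329 × 0.07661 = 25.20 μSv/h.
Shield: 4.10/3.10 = 1.323 half-value layers → attenuation 2^(−1.323) = 0.3997.
Combined: 25.20 × 0.3997 = 10.07 μSv/h.

10.1 μSv/h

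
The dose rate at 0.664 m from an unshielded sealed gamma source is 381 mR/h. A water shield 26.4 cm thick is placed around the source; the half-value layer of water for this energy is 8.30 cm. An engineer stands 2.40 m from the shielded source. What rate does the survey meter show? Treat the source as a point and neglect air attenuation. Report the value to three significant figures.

3.22 mR/h

Distance alone: (0.664/2.40)² = 0.07654, so 381 × 0.07654 = 29.16 mR/h.
Shield: 26.4/8.30 = 3.181 half-value layers → attenuation 2^(−3.181) = 0.1103.
Combined: 29.16 × 0.1103 = 3.216 mR/h.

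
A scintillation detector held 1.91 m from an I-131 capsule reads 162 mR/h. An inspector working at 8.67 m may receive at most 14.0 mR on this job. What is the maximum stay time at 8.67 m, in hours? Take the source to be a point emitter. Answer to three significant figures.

1.78 h

Since intensity falls as 1/r², rate at 8.67 m:
(1.91/8.67)² = 0.04853, so 162 × 0.04853 = 7.862 mR/h.
Stay time = 14.0 mR ÷ 7.862 mR/h = 1.781 h.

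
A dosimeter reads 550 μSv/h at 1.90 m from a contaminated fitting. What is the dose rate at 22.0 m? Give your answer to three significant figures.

Since intensity falls as 1/r², the rate at 22.0 m is
(1.90/22.0)² = 0.007459, so 550 × 0.007459 = 4.102 μSv/h.

4.10 μSv/h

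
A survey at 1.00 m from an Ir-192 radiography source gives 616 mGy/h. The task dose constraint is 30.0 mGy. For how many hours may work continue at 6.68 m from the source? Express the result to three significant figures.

Since intensity falls as 1/r², rate at 6.68 m:
(1.00/6.68)² = 0.02241, so 616 × 0.02241 = 13.80 mGy/h.
Stay time = 30.0 mGy ÷ 13.80 mGy/h = 2.174 h.

2.17 h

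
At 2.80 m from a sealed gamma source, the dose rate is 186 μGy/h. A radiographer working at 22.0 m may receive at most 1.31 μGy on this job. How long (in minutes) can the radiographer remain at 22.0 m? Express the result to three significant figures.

Intensity scales as (d₁/d₂)², so rate at 22.0 m:
186 × (2.80/22.0)² = 186 × 0.01620 = 3.013 μGy/h.
Stay time = 1.31 μGy ÷ 3.013 μGy/h = 0.4348 h = 26.09 min.

26.1 min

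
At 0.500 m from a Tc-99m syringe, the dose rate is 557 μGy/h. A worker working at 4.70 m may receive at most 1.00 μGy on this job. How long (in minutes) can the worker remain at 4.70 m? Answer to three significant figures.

9.52 min

By the inverse-square law, rate at 4.70 m:
(0.500/4.70)² = 0.01132, so 557 × 0.01132 = 6.305 μGy/h.
Stay time = 1.00 μGy ÷ 6.305 μGy/h = 0.1586 h = 9.516 min.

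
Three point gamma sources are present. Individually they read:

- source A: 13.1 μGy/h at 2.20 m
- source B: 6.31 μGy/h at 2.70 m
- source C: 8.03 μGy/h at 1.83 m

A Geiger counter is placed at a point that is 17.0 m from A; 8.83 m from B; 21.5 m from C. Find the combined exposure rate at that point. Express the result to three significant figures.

By superposition, sum each source's inverse-square contribution:
A: 13.1 × (2.20/17.0)² = 0.2194 μGy/h
B: 6.31 × (2.70/8.83)² = 0.5900 μGy/h
C: 8.03 × (1.83/21.5)² = 0.05818 μGy/h
Total = 0.2194 + 0.5900 + 0.05818 = 0.8676 μGy/h.

0.868 μGy/h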